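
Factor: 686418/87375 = 982/125 = 2^1*5^( - 3)*491^1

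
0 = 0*9094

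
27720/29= 955 + 25/29 = 955.86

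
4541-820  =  3721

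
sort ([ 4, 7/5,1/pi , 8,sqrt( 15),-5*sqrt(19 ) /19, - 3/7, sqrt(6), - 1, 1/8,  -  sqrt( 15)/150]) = [ - 5*sqrt(19 ) /19, - 1,  -  3/7,  -  sqrt(15)/150,1/8 , 1/pi,7/5, sqrt (6),  sqrt(15),4,8] 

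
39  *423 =16497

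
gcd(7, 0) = 7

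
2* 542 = 1084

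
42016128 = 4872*8624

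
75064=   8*9383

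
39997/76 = 39997/76 =526.28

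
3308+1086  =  4394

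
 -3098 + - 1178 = -4276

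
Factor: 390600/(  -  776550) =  -84/167= - 2^2*3^1*7^1*167^( -1 )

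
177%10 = 7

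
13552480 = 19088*710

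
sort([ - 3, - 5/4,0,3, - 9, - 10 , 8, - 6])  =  [- 10, - 9, - 6, - 3 , - 5/4,0 , 3, 8] 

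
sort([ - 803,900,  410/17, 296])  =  [ - 803,410/17,296,900]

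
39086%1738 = 850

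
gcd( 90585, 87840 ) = 2745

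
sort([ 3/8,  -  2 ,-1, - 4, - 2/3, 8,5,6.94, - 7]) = [-7,-4,-2,- 1, - 2/3,3/8, 5, 6.94,8 ]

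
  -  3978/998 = - 4 + 7/499 = - 3.99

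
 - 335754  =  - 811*414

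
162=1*162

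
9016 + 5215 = 14231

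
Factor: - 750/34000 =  - 3/136 = - 2^( - 3)*3^1*17^( - 1 )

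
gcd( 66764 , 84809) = 1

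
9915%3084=663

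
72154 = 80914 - 8760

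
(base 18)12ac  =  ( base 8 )15020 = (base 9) 10133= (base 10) 6672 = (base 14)2608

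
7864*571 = 4490344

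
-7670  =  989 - 8659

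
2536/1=2536 = 2536.00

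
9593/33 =290+23/33 = 290.70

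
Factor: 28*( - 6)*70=-11760 = - 2^4*3^1*5^1 * 7^2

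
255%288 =255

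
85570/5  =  17114 = 17114.00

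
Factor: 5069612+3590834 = 2^1 * 17^1*103^1 *2473^1 =8660446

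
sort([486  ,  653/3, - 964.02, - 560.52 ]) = [ - 964.02, - 560.52,653/3,  486]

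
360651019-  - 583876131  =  944527150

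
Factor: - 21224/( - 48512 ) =2^( - 4)*7^1 =7/16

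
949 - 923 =26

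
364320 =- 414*( - 880)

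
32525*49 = 1593725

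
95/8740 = 1/92 = 0.01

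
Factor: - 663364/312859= -2^2*13^1*53^( - 1 )*5903^(-1)* 12757^1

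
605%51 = 44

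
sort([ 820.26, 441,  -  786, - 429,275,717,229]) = [ - 786,-429,  229,275, 441 , 717,820.26]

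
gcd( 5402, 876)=146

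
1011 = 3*337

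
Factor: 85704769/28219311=3^(  -  2) * 17^1*881^( - 1)* 3559^( - 1 )*5041457^1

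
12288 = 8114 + 4174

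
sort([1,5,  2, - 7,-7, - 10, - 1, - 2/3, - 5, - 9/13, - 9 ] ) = [-10,-9, - 7, - 7, - 5,-1,-9/13, - 2/3,1,2,5 ]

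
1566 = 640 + 926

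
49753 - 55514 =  - 5761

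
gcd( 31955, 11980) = 5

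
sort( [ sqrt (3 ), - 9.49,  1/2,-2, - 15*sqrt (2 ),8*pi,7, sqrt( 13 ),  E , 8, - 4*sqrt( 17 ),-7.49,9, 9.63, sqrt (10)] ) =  [-15*sqrt( 2),-4*sqrt( 17),-9.49, - 7.49,-2,  1/2,sqrt(3), E, sqrt( 10), sqrt( 13), 7,  8, 9  ,  9.63 , 8*pi] 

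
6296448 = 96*65588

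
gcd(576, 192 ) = 192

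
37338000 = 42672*875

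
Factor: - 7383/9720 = -2^(- 3) * 3^ ( - 4)*5^(  -  1) *23^1*107^1 = - 2461/3240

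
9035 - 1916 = 7119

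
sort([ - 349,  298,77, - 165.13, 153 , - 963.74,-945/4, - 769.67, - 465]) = [ - 963.74, - 769.67, - 465, - 349, - 945/4, - 165.13 , 77,153, 298 ] 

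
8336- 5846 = 2490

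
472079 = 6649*71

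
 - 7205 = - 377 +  - 6828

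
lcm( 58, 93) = 5394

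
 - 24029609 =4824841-28854450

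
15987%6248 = 3491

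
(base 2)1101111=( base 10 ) 111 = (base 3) 11010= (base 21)56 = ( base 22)51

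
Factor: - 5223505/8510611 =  - 5^1*7^1*17^1* 109^(-1 )*8779^1*78079^( - 1 ) 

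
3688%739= 732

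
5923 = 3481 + 2442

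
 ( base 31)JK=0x261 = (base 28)LL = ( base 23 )13b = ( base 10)609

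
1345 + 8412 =9757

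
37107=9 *4123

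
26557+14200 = 40757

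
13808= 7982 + 5826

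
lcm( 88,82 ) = 3608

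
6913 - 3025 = 3888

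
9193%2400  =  1993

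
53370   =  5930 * 9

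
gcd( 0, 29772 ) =29772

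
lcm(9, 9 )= 9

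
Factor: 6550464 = 2^6* 3^1 * 109^1* 313^1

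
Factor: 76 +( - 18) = 2^1*29^1=   58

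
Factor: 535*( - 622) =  - 2^1*5^1*107^1*  311^1 = - 332770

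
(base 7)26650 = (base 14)2897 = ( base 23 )ddd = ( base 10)7189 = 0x1C15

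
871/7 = 124 + 3/7 = 124.43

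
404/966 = 202/483 = 0.42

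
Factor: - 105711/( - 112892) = 633/676 = 2^( -2)*3^1*13^ (  -  2)*211^1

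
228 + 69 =297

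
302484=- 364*(-831) 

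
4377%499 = 385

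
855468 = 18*47526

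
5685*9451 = 53728935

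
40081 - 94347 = -54266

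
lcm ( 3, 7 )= 21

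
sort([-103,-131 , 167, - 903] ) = [-903,-131,-103, 167]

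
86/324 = 43/162 = 0.27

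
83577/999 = 27859/333 = 83.66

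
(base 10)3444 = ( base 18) ab6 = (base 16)D74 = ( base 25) 5CJ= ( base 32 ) 3BK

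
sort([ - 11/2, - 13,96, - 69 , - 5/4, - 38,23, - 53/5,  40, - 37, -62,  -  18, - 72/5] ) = [ - 69, - 62, - 38,-37,  -  18, - 72/5, - 13,-53/5,- 11/2,  -  5/4, 23,40,96]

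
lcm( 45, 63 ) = 315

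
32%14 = 4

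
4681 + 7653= 12334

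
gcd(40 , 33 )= 1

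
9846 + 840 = 10686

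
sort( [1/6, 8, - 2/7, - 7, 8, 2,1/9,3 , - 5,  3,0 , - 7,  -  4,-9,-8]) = [ - 9, - 8,-7, - 7, -5,  -  4,  -  2/7,0 , 1/9, 1/6, 2,  3,3,8,8]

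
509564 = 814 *626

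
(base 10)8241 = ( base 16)2031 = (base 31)8hq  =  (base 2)10000000110001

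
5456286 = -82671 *( - 66) 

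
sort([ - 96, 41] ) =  [  -  96,41 ] 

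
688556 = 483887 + 204669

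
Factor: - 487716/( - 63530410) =243858/31765205 = 2^1*3^1 * 5^ ( - 1)*97^1*419^1*461^( - 1 )*13781^(  -  1) 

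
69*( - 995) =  - 68655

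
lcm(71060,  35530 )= 71060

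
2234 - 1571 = 663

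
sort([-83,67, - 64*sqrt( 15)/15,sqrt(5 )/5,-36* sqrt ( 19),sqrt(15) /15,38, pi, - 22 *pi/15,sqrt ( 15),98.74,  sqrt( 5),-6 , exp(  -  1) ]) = [-36*sqrt( 19 ),  -  83,-64*sqrt (15)/15, - 6, - 22*pi/15, sqrt( 15) /15,exp ( - 1), sqrt( 5)/5,sqrt( 5),pi , sqrt( 15 ),  38,67, 98.74]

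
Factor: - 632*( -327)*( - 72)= -2^6*3^3*79^1*109^1 = -14879808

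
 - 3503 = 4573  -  8076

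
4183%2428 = 1755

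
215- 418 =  - 203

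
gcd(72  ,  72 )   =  72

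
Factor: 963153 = 3^2 *103^1*1039^1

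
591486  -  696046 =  - 104560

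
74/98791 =74/98791 = 0.00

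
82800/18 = 4600 = 4600.00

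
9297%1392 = 945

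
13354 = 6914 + 6440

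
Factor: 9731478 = 2^1*3^1*233^1*6961^1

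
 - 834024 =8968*( -93) 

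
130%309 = 130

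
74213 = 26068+48145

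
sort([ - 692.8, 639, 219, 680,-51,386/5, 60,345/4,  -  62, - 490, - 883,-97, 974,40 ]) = [ - 883, - 692.8, - 490,  -  97,-62,-51 , 40, 60, 386/5 , 345/4,219, 639,  680, 974 ]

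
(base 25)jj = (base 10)494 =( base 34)ei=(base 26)J0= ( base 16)1EE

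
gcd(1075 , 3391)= 1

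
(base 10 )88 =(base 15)5D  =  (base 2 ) 1011000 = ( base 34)2k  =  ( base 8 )130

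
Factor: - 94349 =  -94349^1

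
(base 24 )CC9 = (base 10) 7209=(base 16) 1c29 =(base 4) 1300221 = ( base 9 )10800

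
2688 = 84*32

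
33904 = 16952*2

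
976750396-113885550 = 862864846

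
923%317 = 289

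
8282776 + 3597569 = 11880345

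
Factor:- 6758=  - 2^1*31^1*109^1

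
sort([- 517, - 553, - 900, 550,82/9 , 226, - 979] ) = [ - 979, - 900, - 553, - 517, 82/9, 226, 550]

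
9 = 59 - 50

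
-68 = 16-84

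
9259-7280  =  1979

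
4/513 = 4/513 = 0.01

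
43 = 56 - 13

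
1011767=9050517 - 8038750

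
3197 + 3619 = 6816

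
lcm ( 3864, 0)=0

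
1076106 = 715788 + 360318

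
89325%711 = 450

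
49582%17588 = 14406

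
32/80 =2/5= 0.40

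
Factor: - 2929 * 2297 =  - 6727913=   - 29^1 * 101^1* 2297^1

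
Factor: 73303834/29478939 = 2^1*3^( -1)*7^ ( - 2)*23^(- 1)*8719^(-1)*36651917^1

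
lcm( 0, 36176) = 0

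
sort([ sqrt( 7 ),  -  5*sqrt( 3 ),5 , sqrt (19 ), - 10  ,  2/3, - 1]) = [ - 10, - 5 *sqrt( 3), - 1,2/3, sqrt( 7 ), sqrt( 19),5]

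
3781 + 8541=12322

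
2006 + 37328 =39334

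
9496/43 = 9496/43 = 220.84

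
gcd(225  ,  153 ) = 9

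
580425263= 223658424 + 356766839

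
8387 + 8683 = 17070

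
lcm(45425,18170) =90850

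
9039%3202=2635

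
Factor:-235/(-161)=5^1*7^( - 1 )*  23^( - 1 )*47^1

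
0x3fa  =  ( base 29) 163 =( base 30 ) 13s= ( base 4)33322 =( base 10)1018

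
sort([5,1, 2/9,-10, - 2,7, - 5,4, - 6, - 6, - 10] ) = [ - 10, - 10,-6, - 6 , - 5, - 2, 2/9, 1, 4, 5,7 ]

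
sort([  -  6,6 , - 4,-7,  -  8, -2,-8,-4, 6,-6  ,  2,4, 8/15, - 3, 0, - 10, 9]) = [ - 10, - 8, - 8, - 7, - 6,-6, - 4,  -  4,  -  3, - 2 , 0 , 8/15,2, 4,6, 6,  9 ] 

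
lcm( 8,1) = 8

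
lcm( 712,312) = 27768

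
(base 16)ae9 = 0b101011101001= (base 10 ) 2793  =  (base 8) 5351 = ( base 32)2N9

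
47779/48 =995 + 19/48 = 995.40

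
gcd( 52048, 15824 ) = 16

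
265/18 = 14 + 13/18 = 14.72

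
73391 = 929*79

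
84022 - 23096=60926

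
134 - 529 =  - 395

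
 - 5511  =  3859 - 9370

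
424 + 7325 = 7749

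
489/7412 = 489/7412 = 0.07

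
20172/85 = 237+27/85 = 237.32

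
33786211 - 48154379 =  - 14368168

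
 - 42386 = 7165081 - 7207467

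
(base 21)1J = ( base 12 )34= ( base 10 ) 40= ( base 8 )50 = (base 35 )15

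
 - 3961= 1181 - 5142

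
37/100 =37/100 = 0.37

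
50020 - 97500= -47480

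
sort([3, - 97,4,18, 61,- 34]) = [ - 97,-34, 3, 4, 18,61]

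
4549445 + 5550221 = 10099666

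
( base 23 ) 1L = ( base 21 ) 22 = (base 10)44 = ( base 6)112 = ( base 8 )54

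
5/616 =5/616=0.01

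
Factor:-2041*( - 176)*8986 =2^5*11^1*13^1*157^1*4493^1 = 3227914976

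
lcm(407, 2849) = 2849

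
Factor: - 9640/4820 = -2 = - 2^1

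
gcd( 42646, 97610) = 2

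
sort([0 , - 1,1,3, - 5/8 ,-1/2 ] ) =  [ - 1, - 5/8, -1/2 , 0, 1, 3]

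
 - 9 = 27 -36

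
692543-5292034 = -4599491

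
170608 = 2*85304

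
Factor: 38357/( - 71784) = -2^( - 3 ) *3^( - 2 ) * 11^2* 317^1*997^( -1 )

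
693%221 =30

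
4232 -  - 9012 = 13244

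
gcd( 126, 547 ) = 1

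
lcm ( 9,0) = 0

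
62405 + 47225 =109630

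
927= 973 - 46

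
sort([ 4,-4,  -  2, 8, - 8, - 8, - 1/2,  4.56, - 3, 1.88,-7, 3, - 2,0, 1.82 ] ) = [-8,- 8, -7,-4 ,-3,  -  2,-2, - 1/2, 0, 1.82, 1.88,3,4, 4.56, 8 ]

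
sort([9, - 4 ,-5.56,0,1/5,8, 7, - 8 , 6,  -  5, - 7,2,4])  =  [ - 8 ,  -  7, - 5.56, - 5,-4, 0, 1/5,  2, 4,6, 7, 8 , 9]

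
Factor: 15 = 3^1*5^1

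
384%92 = 16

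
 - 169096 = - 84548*2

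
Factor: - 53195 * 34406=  - 2^1*5^1 * 10639^1*17203^1 =-  1830227170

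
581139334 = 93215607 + 487923727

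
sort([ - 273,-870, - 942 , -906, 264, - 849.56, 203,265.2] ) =[  -  942, - 906, - 870, - 849.56, - 273, 203, 264,265.2] 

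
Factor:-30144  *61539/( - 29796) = 154585968/2483 = 2^4*3^1*13^( - 1 )*73^1 * 157^1*191^( - 1)*281^1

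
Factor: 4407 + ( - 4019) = 388 = 2^2 * 97^1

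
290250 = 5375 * 54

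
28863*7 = 202041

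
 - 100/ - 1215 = 20/243 = 0.08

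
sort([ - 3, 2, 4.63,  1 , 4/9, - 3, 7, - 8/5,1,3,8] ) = [ - 3, - 3, - 8/5, 4/9, 1,1, 2,3, 4.63, 7, 8] 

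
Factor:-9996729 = -3^1*71^1*46933^1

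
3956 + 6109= 10065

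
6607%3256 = 95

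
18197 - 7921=10276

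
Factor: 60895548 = 2^2*3^2*7^1*167^1 * 1447^1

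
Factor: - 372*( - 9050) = 3366600= 2^3*3^1*5^2*31^1 * 181^1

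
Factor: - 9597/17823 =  - 7^1*13^( - 1 ) = - 7/13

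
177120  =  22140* 8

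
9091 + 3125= 12216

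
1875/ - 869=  - 3  +  732/869 = - 2.16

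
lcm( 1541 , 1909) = 127903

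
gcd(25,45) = 5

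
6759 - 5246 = 1513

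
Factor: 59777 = 23^2*113^1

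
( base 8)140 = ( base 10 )96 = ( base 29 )39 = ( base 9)116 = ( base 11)88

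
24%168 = 24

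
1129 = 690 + 439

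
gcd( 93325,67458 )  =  1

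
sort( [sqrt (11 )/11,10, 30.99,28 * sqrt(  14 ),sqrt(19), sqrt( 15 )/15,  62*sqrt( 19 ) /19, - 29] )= [ - 29,sqrt ( 15) /15, sqrt( 11 )/11,sqrt( 19),10,  62 * sqrt (19)/19, 30.99, 28*sqrt(  14) ] 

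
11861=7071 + 4790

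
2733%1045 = 643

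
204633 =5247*39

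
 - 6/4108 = -3/2054  =  -0.00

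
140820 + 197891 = 338711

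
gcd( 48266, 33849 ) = 1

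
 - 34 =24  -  58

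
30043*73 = 2193139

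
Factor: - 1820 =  - 2^2*5^1*7^1*13^1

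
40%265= 40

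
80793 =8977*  9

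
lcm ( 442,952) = 12376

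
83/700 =83/700 = 0.12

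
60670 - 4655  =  56015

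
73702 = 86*857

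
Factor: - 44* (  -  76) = 3344 = 2^4*11^1*19^1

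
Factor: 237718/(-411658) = -41^1*71^( - 1) = -41/71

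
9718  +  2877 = 12595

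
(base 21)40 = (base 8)124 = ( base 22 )3I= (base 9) 103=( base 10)84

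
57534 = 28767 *2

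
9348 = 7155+2193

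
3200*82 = 262400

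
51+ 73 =124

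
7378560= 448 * 16470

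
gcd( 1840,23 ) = 23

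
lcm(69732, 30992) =278928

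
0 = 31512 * 0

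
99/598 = 99/598 = 0.17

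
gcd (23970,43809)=51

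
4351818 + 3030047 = 7381865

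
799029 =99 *8071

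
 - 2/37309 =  -2/37309 = -0.00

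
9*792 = 7128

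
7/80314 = 7/80314 = 0.00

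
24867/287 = 86+185/287 = 86.64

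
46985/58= 46985/58 = 810.09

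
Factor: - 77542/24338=  -  137/43  =  - 43^( - 1) * 137^1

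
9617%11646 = 9617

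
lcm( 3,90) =90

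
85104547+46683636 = 131788183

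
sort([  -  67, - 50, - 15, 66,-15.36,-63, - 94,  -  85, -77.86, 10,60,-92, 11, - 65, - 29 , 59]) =[-94,  -  92, - 85, - 77.86,-67,-65,-63, - 50, - 29, - 15.36, - 15 , 10, 11,59, 60, 66]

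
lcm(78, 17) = 1326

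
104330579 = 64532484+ 39798095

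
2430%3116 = 2430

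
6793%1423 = 1101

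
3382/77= 43 + 71/77 = 43.92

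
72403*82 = 5937046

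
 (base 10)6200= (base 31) 6E0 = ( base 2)1100000111000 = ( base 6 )44412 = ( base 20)FA0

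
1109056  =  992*1118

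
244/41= 5 + 39/41= 5.95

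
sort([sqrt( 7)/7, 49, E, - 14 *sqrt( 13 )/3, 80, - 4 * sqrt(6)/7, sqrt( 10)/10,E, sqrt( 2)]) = [ - 14*sqrt ( 13)/3,-4*sqrt( 6) /7,sqrt( 10)/10, sqrt( 7)/7, sqrt(  2) , E,  E, 49,80]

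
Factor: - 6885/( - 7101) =255/263 = 3^1*5^1*17^1*263^( - 1)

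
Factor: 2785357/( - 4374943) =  - 2053^ ( - 1)*2131^( - 1)*2785357^1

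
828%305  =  218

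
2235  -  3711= -1476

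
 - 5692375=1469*( - 3875)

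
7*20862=146034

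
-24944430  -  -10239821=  -14704609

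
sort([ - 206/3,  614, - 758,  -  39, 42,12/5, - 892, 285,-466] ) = [ - 892, - 758, - 466, -206/3, - 39,12/5, 42, 285,614 ]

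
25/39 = 25/39 = 0.64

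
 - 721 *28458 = - 20518218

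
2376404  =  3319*716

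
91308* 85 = 7761180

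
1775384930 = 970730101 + 804654829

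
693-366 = 327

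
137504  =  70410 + 67094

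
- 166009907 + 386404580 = 220394673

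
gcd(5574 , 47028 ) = 6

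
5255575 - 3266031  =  1989544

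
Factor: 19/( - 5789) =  - 7^( - 1 )*19^1*827^( - 1)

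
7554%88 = 74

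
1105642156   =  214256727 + 891385429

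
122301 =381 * 321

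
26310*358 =9418980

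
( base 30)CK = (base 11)316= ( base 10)380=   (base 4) 11330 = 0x17C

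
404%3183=404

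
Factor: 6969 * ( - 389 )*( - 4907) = 13302587487=3^1 * 7^1*23^1*101^1*389^1 * 701^1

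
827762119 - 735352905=92409214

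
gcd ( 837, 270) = 27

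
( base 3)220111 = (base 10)661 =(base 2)1010010101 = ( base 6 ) 3021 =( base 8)1225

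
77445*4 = 309780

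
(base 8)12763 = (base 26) 883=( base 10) 5619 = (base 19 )FAE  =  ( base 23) AE7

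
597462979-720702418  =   - 123239439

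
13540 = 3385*4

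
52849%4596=2293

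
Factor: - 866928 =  - 2^4*3^1 * 18061^1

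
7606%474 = 22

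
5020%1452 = 664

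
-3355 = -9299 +5944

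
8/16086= 4/8043 = 0.00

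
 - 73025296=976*( - 74821)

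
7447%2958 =1531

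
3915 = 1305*3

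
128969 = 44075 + 84894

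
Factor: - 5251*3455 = - 18142205 = -  5^1*59^1*89^1*691^1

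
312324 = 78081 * 4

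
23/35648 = 23/35648  =  0.00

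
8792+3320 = 12112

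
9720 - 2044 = 7676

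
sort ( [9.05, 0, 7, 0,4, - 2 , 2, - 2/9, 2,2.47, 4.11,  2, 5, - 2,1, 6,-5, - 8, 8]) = [ - 8, - 5, - 2, - 2, - 2/9, 0, 0, 1,2 , 2,  2,2.47,4 , 4.11, 5, 6, 7, 8, 9.05 ]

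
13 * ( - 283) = -3679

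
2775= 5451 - 2676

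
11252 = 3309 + 7943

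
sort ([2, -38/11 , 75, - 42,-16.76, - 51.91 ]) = [ - 51.91,-42, - 16.76 , - 38/11, 2,  75]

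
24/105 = 8/35 = 0.23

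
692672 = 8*86584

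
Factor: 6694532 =2^2*13^1*17^1*7573^1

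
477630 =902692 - 425062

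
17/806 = 17/806 = 0.02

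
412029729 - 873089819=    - 461060090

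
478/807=478/807 =0.59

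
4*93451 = 373804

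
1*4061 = 4061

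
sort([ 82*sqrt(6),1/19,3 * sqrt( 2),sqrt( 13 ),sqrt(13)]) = [1/19, sqrt (13),sqrt( 13),3*sqrt( 2),82*sqrt ( 6)]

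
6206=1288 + 4918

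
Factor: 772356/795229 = 2^2 * 3^1 * 13^1*233^( - 1)*3413^(  -  1) * 4951^1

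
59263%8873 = 6025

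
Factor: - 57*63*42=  - 150822=- 2^1*3^4*7^2*19^1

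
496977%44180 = 10997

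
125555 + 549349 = 674904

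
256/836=64/209 = 0.31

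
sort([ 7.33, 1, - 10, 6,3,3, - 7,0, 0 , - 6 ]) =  [ - 10, - 7, - 6 , 0,  0, 1 , 3, 3 , 6, 7.33 ]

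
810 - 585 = 225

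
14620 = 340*43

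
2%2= 0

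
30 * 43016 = 1290480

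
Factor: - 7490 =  - 2^1*5^1*7^1 *107^1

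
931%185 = 6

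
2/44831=2/44831=0.00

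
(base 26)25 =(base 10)57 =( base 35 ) 1M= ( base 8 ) 71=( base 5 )212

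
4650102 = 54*86113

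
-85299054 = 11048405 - 96347459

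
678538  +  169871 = 848409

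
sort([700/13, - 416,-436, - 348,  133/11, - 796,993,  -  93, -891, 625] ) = [-891, - 796,-436, - 416,  -  348,-93, 133/11,700/13,625,993]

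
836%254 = 74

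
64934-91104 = - 26170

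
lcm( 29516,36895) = 147580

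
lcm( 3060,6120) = 6120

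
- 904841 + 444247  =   - 460594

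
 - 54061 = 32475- 86536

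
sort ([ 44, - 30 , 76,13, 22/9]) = [  -  30, 22/9, 13,44, 76 ] 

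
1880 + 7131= 9011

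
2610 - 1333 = 1277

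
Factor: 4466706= 2^1*3^1*744451^1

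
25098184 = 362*69332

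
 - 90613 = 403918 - 494531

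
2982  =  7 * 426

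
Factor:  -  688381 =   -  17^1*40493^1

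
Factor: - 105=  - 3^1*5^1  *  7^1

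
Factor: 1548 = 2^2*3^2*43^1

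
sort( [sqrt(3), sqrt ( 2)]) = [ sqrt ( 2), sqrt( 3)]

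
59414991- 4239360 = 55175631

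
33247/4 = 8311+3/4 = 8311.75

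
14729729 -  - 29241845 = 43971574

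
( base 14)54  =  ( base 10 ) 74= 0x4A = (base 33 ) 28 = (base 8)112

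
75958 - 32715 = 43243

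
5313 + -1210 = 4103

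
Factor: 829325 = 5^2* 7^2 * 677^1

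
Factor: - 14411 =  -14411^1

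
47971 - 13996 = 33975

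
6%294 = 6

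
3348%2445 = 903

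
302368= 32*9449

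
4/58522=2/29261 = 0.00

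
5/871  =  5/871=0.01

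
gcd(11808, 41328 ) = 5904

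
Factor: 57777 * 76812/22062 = 2^1*3^1*37^1 * 173^1 * 3677^( - 1 )*19259^1=739661154/3677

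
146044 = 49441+96603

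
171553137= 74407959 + 97145178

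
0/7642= 0 =0.00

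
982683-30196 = 952487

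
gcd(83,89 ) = 1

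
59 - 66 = -7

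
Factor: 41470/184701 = 130/579 =2^1*3^( - 1 ) *5^1*13^1*193^(-1) 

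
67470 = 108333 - 40863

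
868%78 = 10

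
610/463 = 610/463 = 1.32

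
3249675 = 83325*39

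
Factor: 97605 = 3^4*5^1* 241^1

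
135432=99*1368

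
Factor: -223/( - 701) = 223^1*701^( - 1)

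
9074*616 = 5589584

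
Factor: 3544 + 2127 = 53^1*107^1 = 5671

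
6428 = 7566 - 1138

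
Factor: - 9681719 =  - 157^1* 61667^1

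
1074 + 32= 1106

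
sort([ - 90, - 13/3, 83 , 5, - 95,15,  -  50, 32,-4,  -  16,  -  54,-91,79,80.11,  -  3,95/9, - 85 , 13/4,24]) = [  -  95, - 91, - 90, - 85,- 54, -50, - 16, -13/3,-4,-3,  13/4,5 , 95/9,15,  24,32, 79,80.11, 83 ] 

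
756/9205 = 108/1315 = 0.08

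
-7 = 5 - 12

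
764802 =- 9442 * ( - 81 )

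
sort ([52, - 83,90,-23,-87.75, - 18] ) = [-87.75, - 83, - 23, - 18,52, 90]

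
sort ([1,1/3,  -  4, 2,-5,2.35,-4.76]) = [ - 5, - 4.76,-4,1/3,1,2,2.35 ]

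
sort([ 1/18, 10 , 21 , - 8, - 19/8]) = [ - 8,-19/8, 1/18, 10, 21 ] 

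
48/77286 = 8/12881 = 0.00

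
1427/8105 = 1427/8105 = 0.18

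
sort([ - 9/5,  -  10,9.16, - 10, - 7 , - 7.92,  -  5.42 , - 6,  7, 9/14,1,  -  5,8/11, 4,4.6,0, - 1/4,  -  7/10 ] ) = [ - 10, - 10, - 7.92 , - 7,  -  6,-5.42, - 5 ,  -  9/5, - 7/10,-1/4,0,  9/14  ,  8/11, 1,4, 4.6, 7,9.16]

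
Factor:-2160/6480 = - 1/3=- 3^(-1 ) 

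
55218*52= 2871336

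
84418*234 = 19753812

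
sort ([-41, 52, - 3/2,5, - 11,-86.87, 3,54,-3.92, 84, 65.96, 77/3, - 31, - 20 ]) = [-86.87, - 41, - 31, - 20,- 11, - 3.92, -3/2, 3,5,77/3 , 52,  54, 65.96,84] 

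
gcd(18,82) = 2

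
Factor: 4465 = 5^1 *19^1*47^1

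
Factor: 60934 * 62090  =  3783392060 =2^2*5^1*7^1*887^1 * 30467^1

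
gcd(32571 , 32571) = 32571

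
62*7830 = 485460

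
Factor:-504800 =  - 2^5*5^2*631^1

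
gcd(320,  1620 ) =20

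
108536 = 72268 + 36268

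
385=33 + 352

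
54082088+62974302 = 117056390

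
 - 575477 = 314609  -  890086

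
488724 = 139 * 3516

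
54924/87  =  18308/29=631.31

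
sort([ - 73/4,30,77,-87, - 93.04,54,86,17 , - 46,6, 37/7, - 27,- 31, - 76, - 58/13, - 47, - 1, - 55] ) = [ - 93.04, - 87, - 76, - 55, - 47, - 46 , - 31,  -  27,  -  73/4, - 58/13, - 1, 37/7, 6,17,30,54,77, 86 ]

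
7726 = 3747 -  - 3979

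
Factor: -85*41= -3485 = -5^1*17^1*41^1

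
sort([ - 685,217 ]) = [- 685,217 ] 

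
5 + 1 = 6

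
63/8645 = 9/1235 = 0.01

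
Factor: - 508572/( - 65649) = 2^2*3^2*17^1*79^( - 1) = 612/79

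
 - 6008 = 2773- 8781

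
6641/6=6641/6 = 1106.83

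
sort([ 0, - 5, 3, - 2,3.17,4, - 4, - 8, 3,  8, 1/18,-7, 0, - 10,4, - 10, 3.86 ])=[ - 10 ,-10 , - 8,  -  7, - 5, - 4, - 2,0,  0, 1/18 , 3,  3  ,  3.17,3.86, 4,4,8] 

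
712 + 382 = 1094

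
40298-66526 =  - 26228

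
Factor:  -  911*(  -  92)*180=15086160 = 2^4*3^2 * 5^1*23^1 * 911^1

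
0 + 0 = 0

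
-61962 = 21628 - 83590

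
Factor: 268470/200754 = 5^1*157^1*587^(-1) = 785/587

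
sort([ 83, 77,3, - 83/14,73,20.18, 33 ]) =[-83/14,3,20.18, 33, 73, 77, 83]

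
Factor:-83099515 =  - 5^1*2111^1*7873^1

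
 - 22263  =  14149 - 36412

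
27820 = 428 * 65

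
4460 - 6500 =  - 2040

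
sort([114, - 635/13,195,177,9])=[-635/13,9 , 114, 177,195] 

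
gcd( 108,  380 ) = 4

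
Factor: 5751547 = 19^1*263^1 * 1151^1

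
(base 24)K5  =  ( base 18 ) 18H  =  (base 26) IH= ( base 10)485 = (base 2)111100101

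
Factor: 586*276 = 2^3*3^1* 23^1*293^1 = 161736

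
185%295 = 185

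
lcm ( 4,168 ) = 168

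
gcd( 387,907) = 1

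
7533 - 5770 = 1763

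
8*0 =0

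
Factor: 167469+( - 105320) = 62149 = 19^1*3271^1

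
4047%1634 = 779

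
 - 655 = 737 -1392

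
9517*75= 713775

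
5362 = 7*766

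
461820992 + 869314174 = 1331135166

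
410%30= 20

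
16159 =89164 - 73005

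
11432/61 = 11432/61 = 187.41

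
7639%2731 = 2177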